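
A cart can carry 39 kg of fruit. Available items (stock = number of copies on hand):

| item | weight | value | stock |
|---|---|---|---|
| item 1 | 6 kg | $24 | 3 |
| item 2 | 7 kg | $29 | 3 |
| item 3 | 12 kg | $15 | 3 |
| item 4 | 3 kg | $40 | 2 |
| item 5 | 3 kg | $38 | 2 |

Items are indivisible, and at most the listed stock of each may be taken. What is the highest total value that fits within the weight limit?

$267

Best selections within weight 39 and stock limits:
- 1×item 1 + 3×item 2 + 2×item 4 + 2×item 5: weight 39, value 267
- 2×item 1 + 2×item 2 + 2×item 4 + 2×item 5: weight 38, value 262
- 3×item 1 + 1×item 2 + 2×item 4 + 2×item 5: weight 37, value 257
Best: $267.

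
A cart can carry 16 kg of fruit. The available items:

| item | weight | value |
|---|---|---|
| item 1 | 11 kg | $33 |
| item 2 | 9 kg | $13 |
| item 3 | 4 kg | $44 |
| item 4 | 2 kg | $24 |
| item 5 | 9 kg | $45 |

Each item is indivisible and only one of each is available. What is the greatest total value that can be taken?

Check high-value combinations within 16 kg:
- item 3+item 4+item 5: weight 4+2+9=15, value 44+24+45=113
- item 3+item 5: weight 4+9=13, value 44+45=89
- item 2+item 3+item 4: weight 9+4+2=15, value 13+44+24=81
Best: $113.

$113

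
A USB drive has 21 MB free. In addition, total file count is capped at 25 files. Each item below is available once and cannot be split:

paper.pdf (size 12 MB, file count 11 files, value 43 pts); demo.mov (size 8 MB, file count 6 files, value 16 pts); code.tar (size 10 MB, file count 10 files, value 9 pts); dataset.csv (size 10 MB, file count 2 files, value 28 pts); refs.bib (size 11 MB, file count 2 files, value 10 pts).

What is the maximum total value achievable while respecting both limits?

Feasible sets respecting both limits:
- paper.pdf+demo.mov: size 20, file count 17, value 59
- demo.mov+dataset.csv: size 18, file count 8, value 44
- paper.pdf: size 12, file count 11, value 43
- dataset.csv+refs.bib: size 21, file count 4, value 38
Best: 59 pts.

59 pts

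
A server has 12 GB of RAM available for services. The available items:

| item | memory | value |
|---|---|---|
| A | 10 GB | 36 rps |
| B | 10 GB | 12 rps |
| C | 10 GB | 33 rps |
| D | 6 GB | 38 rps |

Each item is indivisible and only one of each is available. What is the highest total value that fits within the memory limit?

38 rps

Check high-value combinations within 12 GB:
- D: memory 6, value 38
- A: memory 10, value 36
- C: memory 10, value 33
Best: 38 rps.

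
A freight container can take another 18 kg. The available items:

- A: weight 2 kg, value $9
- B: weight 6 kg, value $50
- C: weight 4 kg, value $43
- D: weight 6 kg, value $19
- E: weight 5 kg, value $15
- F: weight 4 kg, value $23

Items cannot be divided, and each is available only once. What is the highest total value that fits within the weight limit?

$125

Check high-value combinations within 18 kg:
- A+B+C+F: weight 2+6+4+4=16, value 9+50+43+23=125
- A+B+C+D: weight 2+6+4+6=18, value 9+50+43+19=121
- A+B+C+E: weight 2+6+4+5=17, value 9+50+43+15=117
- B+C+F: weight 6+4+4=14, value 50+43+23=116
- B+C+D: weight 6+4+6=16, value 50+43+19=112
Best: $125.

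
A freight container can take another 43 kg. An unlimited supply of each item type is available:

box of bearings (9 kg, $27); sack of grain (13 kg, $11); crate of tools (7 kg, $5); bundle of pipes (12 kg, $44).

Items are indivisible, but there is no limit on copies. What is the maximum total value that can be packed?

$142

Best value-per-unit is bundle of pipes at 44/12; filling with it alone gives 3×44 = 132.
Optimal mix: 2×box of bearings + 2×bundle of pipes → weight 42, value 142.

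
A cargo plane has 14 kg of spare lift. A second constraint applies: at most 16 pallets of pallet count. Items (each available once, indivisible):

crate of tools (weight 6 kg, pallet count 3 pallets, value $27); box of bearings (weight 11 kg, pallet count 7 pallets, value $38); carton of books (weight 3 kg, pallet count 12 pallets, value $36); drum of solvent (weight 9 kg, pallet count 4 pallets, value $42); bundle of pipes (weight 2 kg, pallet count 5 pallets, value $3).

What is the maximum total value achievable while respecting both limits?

$78

Feasible sets respecting both limits:
- carton of books+drum of solvent: weight 12, pallet count 16, value 78
- crate of tools+carton of books: weight 9, pallet count 15, value 63
- drum of solvent+bundle of pipes: weight 11, pallet count 9, value 45
Best: $78.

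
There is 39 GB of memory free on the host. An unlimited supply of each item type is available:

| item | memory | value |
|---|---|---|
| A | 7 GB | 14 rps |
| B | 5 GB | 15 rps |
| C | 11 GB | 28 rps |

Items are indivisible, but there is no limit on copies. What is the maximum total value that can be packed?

Best value-per-unit is B at 15/5, and filling with it alone uses memory 7×5=35. No mix of the others beats 7×15 = 105.

105 rps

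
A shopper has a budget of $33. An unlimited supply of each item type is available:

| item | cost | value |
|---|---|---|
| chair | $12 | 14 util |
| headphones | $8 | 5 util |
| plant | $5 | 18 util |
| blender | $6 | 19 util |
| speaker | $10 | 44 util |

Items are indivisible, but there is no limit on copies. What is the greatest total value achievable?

Best value-per-unit is speaker at 44/10, and filling with it alone uses cost 3×10=30. No mix of the others beats 3×44 = 132.

132 util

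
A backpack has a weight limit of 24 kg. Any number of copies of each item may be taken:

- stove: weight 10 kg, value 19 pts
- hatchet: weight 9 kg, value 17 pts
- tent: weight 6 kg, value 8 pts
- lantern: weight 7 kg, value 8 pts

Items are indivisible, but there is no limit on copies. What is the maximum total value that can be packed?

42 pts

Best value-per-unit is stove at 19/10; filling with it alone gives 2×19 = 38.
Optimal mix: 2×hatchet + 1×tent → weight 24, value 42.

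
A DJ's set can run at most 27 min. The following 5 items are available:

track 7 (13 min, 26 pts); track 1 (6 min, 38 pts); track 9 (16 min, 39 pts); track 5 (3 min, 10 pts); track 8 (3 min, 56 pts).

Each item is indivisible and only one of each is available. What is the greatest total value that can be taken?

133 pts

This is a 0/1 knapsack; check combinations near the capacity.
- track 1+track 9+track 8: duration 6+16+3=25, value 38+39+56=133
- track 7+track 1+track 5+track 8: duration 13+6+3+3=25, value 26+38+10+56=130
- track 7+track 1+track 8: duration 13+6+3=22, value 26+38+56=120
- track 9+track 5+track 8: duration 16+3+3=22, value 39+10+56=105
Best: 133 pts.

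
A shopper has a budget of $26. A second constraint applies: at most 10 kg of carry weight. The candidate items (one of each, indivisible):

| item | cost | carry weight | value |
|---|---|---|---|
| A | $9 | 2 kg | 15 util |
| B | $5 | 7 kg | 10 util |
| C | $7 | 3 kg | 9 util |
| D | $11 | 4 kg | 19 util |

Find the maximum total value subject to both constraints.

Feasible sets respecting both limits:
- A+D: cost 20, carry weight 6, value 34
- C+D: cost 18, carry weight 7, value 28
- A+B: cost 14, carry weight 9, value 25
Best: 34 util.

34 util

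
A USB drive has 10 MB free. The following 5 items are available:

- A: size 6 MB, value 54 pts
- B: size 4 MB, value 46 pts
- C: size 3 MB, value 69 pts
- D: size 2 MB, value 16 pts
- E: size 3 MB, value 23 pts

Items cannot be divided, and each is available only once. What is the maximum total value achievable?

Check high-value combinations within 10 MB:
- B+C+E: size 4+3+3=10, value 46+69+23=138
- B+C+D: size 4+3+2=9, value 46+69+16=131
- A+C: size 6+3=9, value 54+69=123
- B+C: size 4+3=7, value 46+69=115
- C+D+E: size 3+2+3=8, value 69+16+23=108
Best: 138 pts.

138 pts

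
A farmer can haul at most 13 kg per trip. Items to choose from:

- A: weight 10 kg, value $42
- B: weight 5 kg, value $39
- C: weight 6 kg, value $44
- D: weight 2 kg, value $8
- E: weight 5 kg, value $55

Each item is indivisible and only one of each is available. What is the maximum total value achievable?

This is a 0/1 knapsack; check combinations near the capacity.
- C+D+E: weight 6+2+5=13, value 44+8+55=107
- B+D+E: weight 5+2+5=12, value 39+8+55=102
- C+E: weight 6+5=11, value 44+55=99
- B+E: weight 5+5=10, value 39+55=94
Best: $107.

$107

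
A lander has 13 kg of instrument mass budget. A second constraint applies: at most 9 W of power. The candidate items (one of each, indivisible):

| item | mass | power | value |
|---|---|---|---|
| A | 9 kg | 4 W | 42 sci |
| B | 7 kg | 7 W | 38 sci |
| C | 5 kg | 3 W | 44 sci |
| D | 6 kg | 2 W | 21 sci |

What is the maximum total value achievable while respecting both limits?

Feasible sets respecting both limits:
- C+D: mass 11, power 5, value 65
- B+D: mass 13, power 9, value 59
- C: mass 5, power 3, value 44
- A: mass 9, power 4, value 42
Best: 65 sci.

65 sci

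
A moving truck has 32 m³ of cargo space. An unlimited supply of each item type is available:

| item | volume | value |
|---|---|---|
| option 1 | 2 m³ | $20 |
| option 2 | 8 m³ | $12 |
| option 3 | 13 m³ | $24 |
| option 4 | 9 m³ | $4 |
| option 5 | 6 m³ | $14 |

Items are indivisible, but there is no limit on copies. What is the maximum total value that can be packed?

Best value-per-unit is option 1 at 20/2, and filling with it alone uses volume 16×2=32. No mix of the others beats 16×20 = 320.

$320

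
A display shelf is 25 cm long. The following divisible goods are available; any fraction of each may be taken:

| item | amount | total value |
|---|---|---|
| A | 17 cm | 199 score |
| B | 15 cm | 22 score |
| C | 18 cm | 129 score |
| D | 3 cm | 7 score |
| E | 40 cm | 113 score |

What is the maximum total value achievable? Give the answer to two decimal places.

Take in order of value per unit:
- A (199/17 per unit): all 17 → value 199, running total 199.00
- C (129/18 per unit): 8 of 18 → value 8×129/18 = 57.3333, running total 256.33
Total 256.33.

256.33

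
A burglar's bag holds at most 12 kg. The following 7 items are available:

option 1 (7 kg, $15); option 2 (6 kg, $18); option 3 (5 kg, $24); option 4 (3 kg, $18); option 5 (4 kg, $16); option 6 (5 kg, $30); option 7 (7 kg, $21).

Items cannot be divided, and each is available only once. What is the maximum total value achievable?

$64

Check high-value combinations within 12 kg:
- option 4+option 5+option 6: weight 3+4+5=12, value 18+16+30=64
- option 3+option 4+option 5: weight 5+3+4=12, value 24+18+16=58
- option 3+option 6: weight 5+5=10, value 24+30=54
- option 6+option 7: weight 5+7=12, value 30+21=51
Best: $64.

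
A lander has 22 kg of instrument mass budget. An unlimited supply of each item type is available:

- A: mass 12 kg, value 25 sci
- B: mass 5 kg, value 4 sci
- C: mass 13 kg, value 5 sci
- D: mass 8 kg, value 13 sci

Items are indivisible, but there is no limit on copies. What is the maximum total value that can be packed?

Best value-per-unit is A at 25/12; filling with it alone gives 1×25 = 25.
Optimal mix: 1×A + 1×D → mass 20, value 38.

38 sci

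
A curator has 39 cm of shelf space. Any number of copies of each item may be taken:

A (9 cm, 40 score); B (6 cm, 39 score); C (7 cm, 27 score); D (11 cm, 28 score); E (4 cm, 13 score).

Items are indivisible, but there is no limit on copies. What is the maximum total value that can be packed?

Best value-per-unit is B at 39/6; filling with it alone gives 6×39 = 234.
Optimal mix: 1×A + 5×B → length 39, value 235.

235 score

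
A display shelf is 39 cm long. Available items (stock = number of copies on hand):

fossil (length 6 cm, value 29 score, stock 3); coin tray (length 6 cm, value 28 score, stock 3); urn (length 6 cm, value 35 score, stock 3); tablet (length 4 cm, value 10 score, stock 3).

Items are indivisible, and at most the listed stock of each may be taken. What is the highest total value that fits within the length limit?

Best selections within length 39 and stock limits:
- 3×fossil + 3×urn: length 36, value 192
- 2×fossil + 1×coin tray + 3×urn: length 36, value 191
- 1×fossil + 2×coin tray + 3×urn: length 36, value 190
Best: 192 score.

192 score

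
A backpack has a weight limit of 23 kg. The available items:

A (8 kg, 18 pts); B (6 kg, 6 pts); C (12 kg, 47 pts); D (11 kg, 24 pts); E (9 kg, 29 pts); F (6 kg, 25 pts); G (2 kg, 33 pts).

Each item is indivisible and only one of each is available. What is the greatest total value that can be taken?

Check high-value combinations within 23 kg:
- C+E+G: weight 12+9+2=23, value 47+29+33=109
- C+F+G: weight 12+6+2=20, value 47+25+33=105
- A+C+G: weight 8+12+2=22, value 18+47+33=98
Best: 109 pts.

109 pts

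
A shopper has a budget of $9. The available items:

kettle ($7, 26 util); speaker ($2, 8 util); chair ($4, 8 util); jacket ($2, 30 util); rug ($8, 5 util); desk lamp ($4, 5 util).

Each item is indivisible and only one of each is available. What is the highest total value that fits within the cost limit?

56 util

Check high-value combinations within $9:
- kettle+jacket: cost 7+2=9, value 26+30=56
- speaker+chair+jacket: cost 2+4+2=8, value 8+8+30=46
- speaker+jacket+desk lamp: cost 2+2+4=8, value 8+30+5=43
- speaker+jacket: cost 2+2=4, value 8+30=38
Best: 56 util.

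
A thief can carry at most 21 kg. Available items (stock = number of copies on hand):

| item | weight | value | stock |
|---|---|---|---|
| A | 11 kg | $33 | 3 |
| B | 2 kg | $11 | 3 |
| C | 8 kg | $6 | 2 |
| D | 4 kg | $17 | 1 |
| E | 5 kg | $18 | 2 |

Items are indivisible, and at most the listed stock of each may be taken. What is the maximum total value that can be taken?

$86

Top feasible selections:
- 3×B + 1×D + 2×E: weight 20, value 86
- 1×A + 3×B + 1×D: weight 21, value 83
Best: $86.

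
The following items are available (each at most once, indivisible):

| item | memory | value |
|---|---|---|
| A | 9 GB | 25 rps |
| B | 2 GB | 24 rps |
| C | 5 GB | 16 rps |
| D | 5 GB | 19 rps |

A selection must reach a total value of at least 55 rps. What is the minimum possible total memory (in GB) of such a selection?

12

Subsets with value ≥ 55, sorted by total memory:
- B+C+D: memory 12, value 59
- A+B+D: memory 16, value 68
Minimum memory: 12 GB.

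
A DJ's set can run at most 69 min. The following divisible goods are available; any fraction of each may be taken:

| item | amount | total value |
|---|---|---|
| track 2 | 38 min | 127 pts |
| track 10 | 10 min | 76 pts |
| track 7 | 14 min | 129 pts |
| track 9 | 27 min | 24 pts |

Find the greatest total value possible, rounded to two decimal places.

338.22

Take in order of value per unit:
- track 7 (129/14 per unit): all 14 → value 129, running total 129.00
- track 10 (76/10 per unit): all 10 → value 76, running total 205.00
- track 2 (127/38 per unit): all 38 → value 127, running total 332.00
- track 9 (24/27 per unit): 7 of 27 → value 7×24/27 = 6.2222, running total 338.22
Total 338.22.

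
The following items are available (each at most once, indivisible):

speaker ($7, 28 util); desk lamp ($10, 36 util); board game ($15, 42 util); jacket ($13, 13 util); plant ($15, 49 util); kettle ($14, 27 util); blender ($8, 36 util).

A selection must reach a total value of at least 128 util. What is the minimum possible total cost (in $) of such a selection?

40

Subsets with value ≥ 128, sorted by total cost:
- speaker+desk lamp+plant+blender: cost 40, value 149
- speaker+desk lamp+board game+blender: cost 40, value 142
Minimum cost: 40 $.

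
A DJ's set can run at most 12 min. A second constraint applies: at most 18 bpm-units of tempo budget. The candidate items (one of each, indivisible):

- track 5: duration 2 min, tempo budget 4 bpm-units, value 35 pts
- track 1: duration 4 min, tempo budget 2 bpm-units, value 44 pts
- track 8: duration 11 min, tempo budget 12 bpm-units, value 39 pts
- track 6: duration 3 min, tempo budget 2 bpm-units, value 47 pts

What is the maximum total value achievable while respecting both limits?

126 pts

Feasible sets respecting both limits:
- track 5+track 1+track 6: duration 9, tempo budget 8, value 126
- track 1+track 6: duration 7, tempo budget 4, value 91
- track 5+track 6: duration 5, tempo budget 6, value 82
- track 5+track 1: duration 6, tempo budget 6, value 79
Best: 126 pts.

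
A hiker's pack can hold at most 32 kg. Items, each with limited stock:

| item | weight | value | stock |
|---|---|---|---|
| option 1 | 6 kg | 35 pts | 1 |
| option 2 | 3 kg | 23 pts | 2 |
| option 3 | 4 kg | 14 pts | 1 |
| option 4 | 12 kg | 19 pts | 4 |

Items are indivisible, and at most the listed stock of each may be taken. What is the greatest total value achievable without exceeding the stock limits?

114 pts

Best selections within weight 32 and stock limits:
- 1×option 1 + 2×option 2 + 1×option 3 + 1×option 4: weight 28, value 114
- 1×option 1 + 2×option 2 + 1×option 4: weight 24, value 100
- 1×option 1 + 2×option 2 + 1×option 3: weight 16, value 95
Best: 114 pts.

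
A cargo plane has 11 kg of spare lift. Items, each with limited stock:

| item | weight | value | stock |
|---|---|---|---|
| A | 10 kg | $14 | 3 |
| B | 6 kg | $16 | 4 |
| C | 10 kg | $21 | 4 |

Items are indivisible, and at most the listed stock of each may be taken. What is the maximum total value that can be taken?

$21

Best selections within weight 11 and stock limits:
- 1×C: weight 10, value 21
- 1×B: weight 6, value 16
Best: $21.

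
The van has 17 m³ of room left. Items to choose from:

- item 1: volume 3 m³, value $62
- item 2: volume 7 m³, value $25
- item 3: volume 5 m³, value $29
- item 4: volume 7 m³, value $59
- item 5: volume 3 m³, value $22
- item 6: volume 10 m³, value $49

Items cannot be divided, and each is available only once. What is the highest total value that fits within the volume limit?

$150

This is a 0/1 knapsack; check combinations near the capacity.
- item 1+item 3+item 4: volume 3+5+7=15, value 62+29+59=150
- item 1+item 2+item 4: volume 3+7+7=17, value 62+25+59=146
- item 1+item 4+item 5: volume 3+7+3=13, value 62+59+22=143
Best: $150.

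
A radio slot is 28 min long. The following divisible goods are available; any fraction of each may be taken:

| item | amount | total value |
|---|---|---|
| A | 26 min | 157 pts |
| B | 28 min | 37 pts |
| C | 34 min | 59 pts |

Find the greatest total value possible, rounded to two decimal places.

160.47

Take in order of value per unit:
- A (157/26 per unit): all 26 → value 157, running total 157.00
- C (59/34 per unit): 2 of 34 → value 2×59/34 = 3.4706, running total 160.47
Total 160.47.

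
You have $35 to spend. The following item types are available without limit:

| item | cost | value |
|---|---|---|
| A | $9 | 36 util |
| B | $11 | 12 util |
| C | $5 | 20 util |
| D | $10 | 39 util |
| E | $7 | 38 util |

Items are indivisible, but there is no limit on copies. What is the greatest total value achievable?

Best value-per-unit is E at 38/7, and filling with it alone uses cost 5×7=35. No mix of the others beats 5×38 = 190.

190 util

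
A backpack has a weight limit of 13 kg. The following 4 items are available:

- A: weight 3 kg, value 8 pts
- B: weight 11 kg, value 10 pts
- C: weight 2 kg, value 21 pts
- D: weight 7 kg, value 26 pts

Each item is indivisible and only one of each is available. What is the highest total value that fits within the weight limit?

Check high-value combinations within 13 kg:
- A+C+D: weight 3+2+7=12, value 8+21+26=55
- C+D: weight 2+7=9, value 21+26=47
- A+D: weight 3+7=10, value 8+26=34
Best: 55 pts.

55 pts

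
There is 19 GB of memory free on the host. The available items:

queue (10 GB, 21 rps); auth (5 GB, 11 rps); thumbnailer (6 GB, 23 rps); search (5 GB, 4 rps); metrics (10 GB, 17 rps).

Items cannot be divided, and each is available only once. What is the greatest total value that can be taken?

Check high-value combinations within 19 GB:
- queue+thumbnailer: memory 10+6=16, value 21+23=44
- thumbnailer+metrics: memory 6+10=16, value 23+17=40
- auth+thumbnailer+search: memory 5+6+5=16, value 11+23+4=38
- auth+thumbnailer: memory 5+6=11, value 11+23=34
- queue+auth: memory 10+5=15, value 21+11=32
Best: 44 rps.

44 rps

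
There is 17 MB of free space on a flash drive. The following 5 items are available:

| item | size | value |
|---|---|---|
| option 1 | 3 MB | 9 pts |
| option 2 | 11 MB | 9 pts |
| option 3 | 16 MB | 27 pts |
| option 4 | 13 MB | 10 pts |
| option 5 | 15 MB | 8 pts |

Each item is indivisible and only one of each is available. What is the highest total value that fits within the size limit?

27 pts

Check high-value combinations within 17 MB:
- option 3: size 16, value 27
- option 1+option 4: size 3+13=16, value 9+10=19
- option 1+option 2: size 3+11=14, value 9+9=18
Best: 27 pts.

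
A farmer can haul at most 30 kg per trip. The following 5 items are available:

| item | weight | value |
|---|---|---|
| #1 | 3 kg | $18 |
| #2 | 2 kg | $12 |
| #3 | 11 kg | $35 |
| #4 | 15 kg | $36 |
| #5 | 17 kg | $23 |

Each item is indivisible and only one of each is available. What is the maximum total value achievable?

Check high-value combinations within 30 kg:
- #1+#3+#4: weight 3+11+15=29, value 18+35+36=89
- #2+#3+#4: weight 2+11+15=28, value 12+35+36=83
- #3+#4: weight 11+15=26, value 35+36=71
- #2+#3+#5: weight 2+11+17=30, value 12+35+23=70
Best: $89.

$89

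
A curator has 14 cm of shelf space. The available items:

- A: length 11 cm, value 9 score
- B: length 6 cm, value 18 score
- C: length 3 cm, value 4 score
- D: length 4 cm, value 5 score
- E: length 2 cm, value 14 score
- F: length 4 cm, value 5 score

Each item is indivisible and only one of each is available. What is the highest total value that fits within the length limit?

37 score

Check high-value combinations within 14 cm:
- B+D+E: length 6+4+2=12, value 18+5+14=37
- B+E+F: length 6+2+4=12, value 18+14+5=37
- B+C+E: length 6+3+2=11, value 18+4+14=36
- B+E: length 6+2=8, value 18+14=32
Best: 37 score.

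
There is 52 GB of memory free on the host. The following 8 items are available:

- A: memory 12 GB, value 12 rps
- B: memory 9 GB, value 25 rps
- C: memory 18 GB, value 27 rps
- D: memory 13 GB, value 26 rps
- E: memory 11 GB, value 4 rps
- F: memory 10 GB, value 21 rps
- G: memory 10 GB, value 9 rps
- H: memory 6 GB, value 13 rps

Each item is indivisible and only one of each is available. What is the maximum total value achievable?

This is a 0/1 knapsack; check combinations near the capacity.
- B+C+D+F: memory 9+18+13+10=50, value 25+27+26+21=99
- A+B+D+F+H: memory 12+9+13+10+6=50, value 12+25+26+21+13=97
- B+D+F+G+H: memory 9+13+10+10+6=48, value 25+26+21+9+13=94
- B+C+D+H: memory 9+18+13+6=46, value 25+27+26+13=91
- A+B+C+D: memory 12+9+18+13=52, value 12+25+27+26=90
Best: 99 rps.

99 rps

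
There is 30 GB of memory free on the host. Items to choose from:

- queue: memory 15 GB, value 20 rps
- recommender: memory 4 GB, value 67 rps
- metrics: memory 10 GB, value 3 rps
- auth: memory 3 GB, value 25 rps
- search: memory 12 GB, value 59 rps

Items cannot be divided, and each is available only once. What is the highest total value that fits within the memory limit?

Check high-value combinations within 30 GB:
- recommender+metrics+auth+search: memory 4+10+3+12=29, value 67+3+25+59=154
- recommender+auth+search: memory 4+3+12=19, value 67+25+59=151
- recommender+metrics+search: memory 4+10+12=26, value 67+3+59=129
- recommender+search: memory 4+12=16, value 67+59=126
Best: 154 rps.

154 rps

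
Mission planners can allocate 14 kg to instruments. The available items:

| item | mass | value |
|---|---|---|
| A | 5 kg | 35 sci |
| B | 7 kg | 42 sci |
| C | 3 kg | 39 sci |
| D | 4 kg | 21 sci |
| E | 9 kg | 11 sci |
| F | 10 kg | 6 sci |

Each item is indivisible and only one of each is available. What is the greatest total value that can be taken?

102 sci

This is a 0/1 knapsack; check combinations near the capacity.
- B+C+D: mass 7+3+4=14, value 42+39+21=102
- A+C+D: mass 5+3+4=12, value 35+39+21=95
- B+C: mass 7+3=10, value 42+39=81
- A+B: mass 5+7=12, value 35+42=77
Best: 102 sci.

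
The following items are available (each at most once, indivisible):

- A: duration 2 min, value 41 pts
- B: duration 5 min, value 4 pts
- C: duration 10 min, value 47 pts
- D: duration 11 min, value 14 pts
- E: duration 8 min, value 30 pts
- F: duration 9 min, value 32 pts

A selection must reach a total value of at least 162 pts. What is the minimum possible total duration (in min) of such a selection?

40

Subsets with value ≥ 162, sorted by total duration:
- A+C+D+E+F: duration 40, value 164
- A+B+C+D+E+F: duration 45, value 168
Minimum duration: 40 min.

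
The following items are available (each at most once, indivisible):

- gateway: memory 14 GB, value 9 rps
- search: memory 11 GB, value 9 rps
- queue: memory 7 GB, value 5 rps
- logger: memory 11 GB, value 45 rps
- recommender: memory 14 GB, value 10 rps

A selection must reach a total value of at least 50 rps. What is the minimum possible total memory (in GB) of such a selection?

18

Subsets with value ≥ 50, sorted by total memory:
- queue+logger: memory 18, value 50
- search+logger: memory 22, value 54
- logger+recommender: memory 25, value 55
- gateway+logger: memory 25, value 54
Minimum memory: 18 GB.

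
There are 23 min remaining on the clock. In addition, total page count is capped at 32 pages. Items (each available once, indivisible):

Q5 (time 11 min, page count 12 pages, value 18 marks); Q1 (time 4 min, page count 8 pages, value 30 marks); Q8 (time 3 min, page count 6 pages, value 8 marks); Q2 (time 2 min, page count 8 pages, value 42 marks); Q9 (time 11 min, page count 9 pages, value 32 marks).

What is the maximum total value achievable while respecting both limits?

112 marks

Feasible sets respecting both limits:
- Q1+Q8+Q2+Q9: time 20, page count 31, value 112
- Q1+Q2+Q9: time 17, page count 25, value 104
- Q5+Q1+Q2: time 17, page count 28, value 90
- Q8+Q2+Q9: time 16, page count 23, value 82
Best: 112 marks.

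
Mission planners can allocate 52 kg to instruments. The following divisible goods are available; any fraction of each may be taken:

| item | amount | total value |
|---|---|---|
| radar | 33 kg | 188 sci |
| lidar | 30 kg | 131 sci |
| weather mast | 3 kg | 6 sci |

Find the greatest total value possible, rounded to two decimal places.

Take in order of value per unit:
- radar (188/33 per unit): all 33 → value 188, running total 188.00
- lidar (131/30 per unit): 19 of 30 → value 19×131/30 = 82.9667, running total 270.97
Total 270.97.

270.97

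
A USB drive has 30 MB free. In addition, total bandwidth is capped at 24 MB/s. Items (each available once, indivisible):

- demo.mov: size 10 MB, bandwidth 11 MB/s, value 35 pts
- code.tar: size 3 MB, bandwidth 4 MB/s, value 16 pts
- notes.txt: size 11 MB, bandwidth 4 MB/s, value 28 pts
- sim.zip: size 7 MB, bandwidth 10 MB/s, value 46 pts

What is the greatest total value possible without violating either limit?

Feasible sets respecting both limits:
- code.tar+notes.txt+sim.zip: size 21, bandwidth 18, value 90
- demo.mov+sim.zip: size 17, bandwidth 21, value 81
- demo.mov+code.tar+notes.txt: size 24, bandwidth 19, value 79
Best: 90 pts.

90 pts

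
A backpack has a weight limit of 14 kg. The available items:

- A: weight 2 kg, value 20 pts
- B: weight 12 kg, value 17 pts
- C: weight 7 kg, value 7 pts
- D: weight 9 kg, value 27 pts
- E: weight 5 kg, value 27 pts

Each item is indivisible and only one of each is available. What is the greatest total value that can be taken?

Check high-value combinations within 14 kg:
- A+C+E: weight 2+7+5=14, value 20+7+27=54
- D+E: weight 9+5=14, value 27+27=54
- A+E: weight 2+5=7, value 20+27=47
- A+D: weight 2+9=11, value 20+27=47
- A+B: weight 2+12=14, value 20+17=37
Best: 54 pts.

54 pts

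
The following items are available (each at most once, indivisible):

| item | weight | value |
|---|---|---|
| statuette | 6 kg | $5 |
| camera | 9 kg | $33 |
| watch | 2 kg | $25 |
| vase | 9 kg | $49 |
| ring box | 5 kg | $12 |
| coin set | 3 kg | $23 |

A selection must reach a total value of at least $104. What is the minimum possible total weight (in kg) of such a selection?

Subsets with value ≥ 104, sorted by total weight:
- watch+vase+ring box+coin set: weight 19, value 109
- camera+watch+vase: weight 20, value 107
- camera+vase+coin set: weight 21, value 105
Minimum weight: 19 kg.

19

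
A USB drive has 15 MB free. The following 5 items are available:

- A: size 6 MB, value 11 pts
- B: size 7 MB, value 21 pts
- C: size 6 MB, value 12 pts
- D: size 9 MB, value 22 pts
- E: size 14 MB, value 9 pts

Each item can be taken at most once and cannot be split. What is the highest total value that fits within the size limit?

34 pts

Check high-value combinations within 15 MB:
- C+D: size 6+9=15, value 12+22=34
- B+C: size 7+6=13, value 21+12=33
- A+D: size 6+9=15, value 11+22=33
- A+B: size 6+7=13, value 11+21=32
Best: 34 pts.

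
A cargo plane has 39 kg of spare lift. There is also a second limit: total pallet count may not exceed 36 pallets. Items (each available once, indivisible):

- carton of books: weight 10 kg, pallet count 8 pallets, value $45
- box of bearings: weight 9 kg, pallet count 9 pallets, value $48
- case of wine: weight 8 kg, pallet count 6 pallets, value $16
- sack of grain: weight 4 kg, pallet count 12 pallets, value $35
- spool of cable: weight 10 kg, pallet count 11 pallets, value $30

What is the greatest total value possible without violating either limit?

$144

Feasible sets respecting both limits:
- carton of books+box of bearings+case of wine+sack of grain: weight 31, pallet count 35, value 144
- carton of books+box of bearings+case of wine+spool of cable: weight 37, pallet count 34, value 139
- carton of books+box of bearings+sack of grain: weight 23, pallet count 29, value 128
- carton of books+box of bearings+spool of cable: weight 29, pallet count 28, value 123
Best: $144.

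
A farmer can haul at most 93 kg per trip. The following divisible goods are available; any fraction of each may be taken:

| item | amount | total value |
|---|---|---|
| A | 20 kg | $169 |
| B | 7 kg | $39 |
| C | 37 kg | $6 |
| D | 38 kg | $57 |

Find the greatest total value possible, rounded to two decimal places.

269.54

Take in order of value per unit:
- A (169/20 per unit): all 20 → value 169, running total 169.00
- B (39/7 per unit): all 7 → value 39, running total 208.00
- D (57/38 per unit): all 38 → value 57, running total 265.00
- C (6/37 per unit): 28 of 37 → value 28×6/37 = 4.5405, running total 269.54
Total 269.54.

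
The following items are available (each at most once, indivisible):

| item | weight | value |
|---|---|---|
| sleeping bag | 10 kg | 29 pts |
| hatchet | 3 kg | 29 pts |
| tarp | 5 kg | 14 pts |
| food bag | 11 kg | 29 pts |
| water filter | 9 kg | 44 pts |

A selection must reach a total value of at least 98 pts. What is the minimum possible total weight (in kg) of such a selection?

Subsets with value ≥ 98, sorted by total weight:
- sleeping bag+hatchet+water filter: weight 22, value 102
- hatchet+food bag+water filter: weight 23, value 102
Minimum weight: 22 kg.

22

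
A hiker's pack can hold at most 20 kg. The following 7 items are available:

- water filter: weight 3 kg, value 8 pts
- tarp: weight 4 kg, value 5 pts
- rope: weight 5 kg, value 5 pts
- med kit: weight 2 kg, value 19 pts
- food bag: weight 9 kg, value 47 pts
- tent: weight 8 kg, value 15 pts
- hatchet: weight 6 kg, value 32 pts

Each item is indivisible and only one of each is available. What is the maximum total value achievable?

106 pts

Check high-value combinations within 20 kg:
- water filter+med kit+food bag+hatchet: weight 3+2+9+6=20, value 8+19+47+32=106
- med kit+food bag+hatchet: weight 2+9+6=17, value 19+47+32=98
- water filter+food bag+hatchet: weight 3+9+6=18, value 8+47+32=87
- tarp+food bag+hatchet: weight 4+9+6=19, value 5+47+32=84
- rope+food bag+hatchet: weight 5+9+6=20, value 5+47+32=84
Best: 106 pts.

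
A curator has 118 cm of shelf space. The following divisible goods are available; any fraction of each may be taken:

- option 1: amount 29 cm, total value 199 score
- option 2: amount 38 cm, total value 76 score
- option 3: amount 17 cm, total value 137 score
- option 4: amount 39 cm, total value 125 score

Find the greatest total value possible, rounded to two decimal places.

527.00

Take in order of value per unit:
- option 3 (137/17 per unit): all 17 → value 137, running total 137.00
- option 1 (199/29 per unit): all 29 → value 199, running total 336.00
- option 4 (125/39 per unit): all 39 → value 125, running total 461.00
- option 2 (76/38 per unit): 33 of 38 → value 33×76/38 = 66.0000, running total 527.00
Total 527.00.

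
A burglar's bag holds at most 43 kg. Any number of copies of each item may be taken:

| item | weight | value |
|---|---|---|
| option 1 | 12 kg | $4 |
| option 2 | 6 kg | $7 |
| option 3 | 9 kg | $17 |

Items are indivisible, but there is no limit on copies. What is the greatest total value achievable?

$75

Best value-per-unit is option 3 at 17/9; filling with it alone gives 4×17 = 68.
Optimal mix: 1×option 2 + 4×option 3 → weight 42, value 75.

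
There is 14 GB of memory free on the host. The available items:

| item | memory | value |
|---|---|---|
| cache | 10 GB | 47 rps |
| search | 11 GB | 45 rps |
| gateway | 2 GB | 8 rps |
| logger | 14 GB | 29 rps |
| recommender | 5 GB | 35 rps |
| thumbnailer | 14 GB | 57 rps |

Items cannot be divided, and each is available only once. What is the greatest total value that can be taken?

57 rps

Check high-value combinations within 14 GB:
- thumbnailer: memory 14, value 57
- cache+gateway: memory 10+2=12, value 47+8=55
- search+gateway: memory 11+2=13, value 45+8=53
- cache: memory 10, value 47
- search: memory 11, value 45
Best: 57 rps.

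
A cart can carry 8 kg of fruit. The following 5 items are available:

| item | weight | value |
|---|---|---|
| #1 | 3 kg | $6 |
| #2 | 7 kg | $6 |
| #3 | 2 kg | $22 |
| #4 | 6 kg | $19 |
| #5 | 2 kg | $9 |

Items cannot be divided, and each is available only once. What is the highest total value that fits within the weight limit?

$41

Check high-value combinations within 8 kg:
- #3+#4: weight 2+6=8, value 22+19=41
- #1+#3+#5: weight 3+2+2=7, value 6+22+9=37
- #3+#5: weight 2+2=4, value 22+9=31
- #1+#3: weight 3+2=5, value 6+22=28
- #4+#5: weight 6+2=8, value 19+9=28
Best: $41.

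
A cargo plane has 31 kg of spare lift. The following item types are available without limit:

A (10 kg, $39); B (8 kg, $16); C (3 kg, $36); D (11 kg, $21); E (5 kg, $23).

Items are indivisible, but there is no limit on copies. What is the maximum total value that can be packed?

$360

Best value-per-unit is C at 36/3, and filling with it alone uses weight 10×3=30. No mix of the others beats 10×36 = 360.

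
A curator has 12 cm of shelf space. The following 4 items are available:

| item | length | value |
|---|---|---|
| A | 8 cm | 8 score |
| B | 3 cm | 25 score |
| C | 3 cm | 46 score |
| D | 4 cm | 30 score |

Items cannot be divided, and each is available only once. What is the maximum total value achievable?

101 score

Check high-value combinations within 12 cm:
- B+C+D: length 3+3+4=10, value 25+46+30=101
- C+D: length 3+4=7, value 46+30=76
- B+C: length 3+3=6, value 25+46=71
- B+D: length 3+4=7, value 25+30=55
- A+C: length 8+3=11, value 8+46=54
Best: 101 score.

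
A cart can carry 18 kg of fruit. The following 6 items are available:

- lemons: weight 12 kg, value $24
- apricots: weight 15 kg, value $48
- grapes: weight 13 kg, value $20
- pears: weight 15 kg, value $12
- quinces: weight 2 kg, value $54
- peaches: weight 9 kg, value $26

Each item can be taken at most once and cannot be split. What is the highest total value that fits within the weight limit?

Check high-value combinations within 18 kg:
- apricots+quinces: weight 15+2=17, value 48+54=102
- quinces+peaches: weight 2+9=11, value 54+26=80
- lemons+quinces: weight 12+2=14, value 24+54=78
- grapes+quinces: weight 13+2=15, value 20+54=74
Best: $102.

$102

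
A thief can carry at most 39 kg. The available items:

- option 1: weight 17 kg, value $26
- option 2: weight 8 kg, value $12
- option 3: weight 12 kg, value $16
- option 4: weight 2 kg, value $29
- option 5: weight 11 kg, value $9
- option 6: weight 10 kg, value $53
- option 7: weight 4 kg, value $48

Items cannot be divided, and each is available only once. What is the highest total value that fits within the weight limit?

$158

This is a 0/1 knapsack; check combinations near the capacity.
- option 2+option 3+option 4+option 6+option 7: weight 8+12+2+10+4=36, value 12+16+29+53+48=158
- option 1+option 4+option 6+option 7: weight 17+2+10+4=33, value 26+29+53+48=156
- option 3+option 4+option 5+option 6+option 7: weight 12+2+11+10+4=39, value 16+29+9+53+48=155
Best: $158.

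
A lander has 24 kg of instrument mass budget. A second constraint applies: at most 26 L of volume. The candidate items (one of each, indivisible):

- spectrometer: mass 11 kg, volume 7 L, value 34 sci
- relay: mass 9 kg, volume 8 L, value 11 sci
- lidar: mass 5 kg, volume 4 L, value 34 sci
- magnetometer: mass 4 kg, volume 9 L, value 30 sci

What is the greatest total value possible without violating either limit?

Feasible sets respecting both limits:
- spectrometer+lidar+magnetometer: mass 20, volume 20, value 98
- spectrometer+relay+magnetometer: mass 24, volume 24, value 75
- relay+lidar+magnetometer: mass 18, volume 21, value 75
Best: 98 sci.

98 sci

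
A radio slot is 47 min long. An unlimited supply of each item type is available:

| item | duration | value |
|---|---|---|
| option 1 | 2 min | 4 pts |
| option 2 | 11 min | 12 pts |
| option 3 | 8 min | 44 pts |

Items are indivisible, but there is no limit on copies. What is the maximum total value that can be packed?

Best value-per-unit is option 3 at 44/8; filling with it alone gives 5×44 = 220.
Optimal mix: 3×option 1 + 5×option 3 → duration 46, value 232.

232 pts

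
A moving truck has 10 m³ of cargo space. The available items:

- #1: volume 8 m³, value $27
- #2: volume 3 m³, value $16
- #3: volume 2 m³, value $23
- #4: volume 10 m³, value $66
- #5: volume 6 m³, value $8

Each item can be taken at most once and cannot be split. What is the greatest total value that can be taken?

$66

Check high-value combinations within 10 m³:
- #4: volume 10, value 66
- #1+#3: volume 8+2=10, value 27+23=50
- #2+#3: volume 3+2=5, value 16+23=39
- #3+#5: volume 2+6=8, value 23+8=31
Best: $66.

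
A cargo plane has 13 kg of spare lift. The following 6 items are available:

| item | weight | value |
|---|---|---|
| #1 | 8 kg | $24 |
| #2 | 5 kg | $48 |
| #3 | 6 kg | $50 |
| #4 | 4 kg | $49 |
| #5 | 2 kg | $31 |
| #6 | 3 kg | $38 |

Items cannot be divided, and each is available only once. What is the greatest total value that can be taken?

$137

Check high-value combinations within 13 kg:
- #3+#4+#6: weight 6+4+3=13, value 50+49+38=137
- #2+#4+#6: weight 5+4+3=12, value 48+49+38=135
- #3+#4+#5: weight 6+4+2=12, value 50+49+31=130
Best: $137.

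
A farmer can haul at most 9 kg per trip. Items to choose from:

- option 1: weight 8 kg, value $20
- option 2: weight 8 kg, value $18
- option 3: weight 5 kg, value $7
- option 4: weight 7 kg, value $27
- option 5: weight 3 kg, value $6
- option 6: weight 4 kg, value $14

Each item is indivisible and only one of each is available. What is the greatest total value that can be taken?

Check high-value combinations within 9 kg:
- option 4: weight 7, value 27
- option 3+option 6: weight 5+4=9, value 7+14=21
- option 5+option 6: weight 3+4=7, value 6+14=20
Best: $27.

$27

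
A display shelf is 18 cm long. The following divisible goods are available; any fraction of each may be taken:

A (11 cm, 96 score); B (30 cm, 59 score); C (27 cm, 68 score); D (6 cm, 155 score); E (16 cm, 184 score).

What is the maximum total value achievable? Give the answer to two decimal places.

293.00

Take in order of value per unit:
- D (155/6 per unit): all 6 → value 155, running total 155.00
- E (184/16 per unit): 12 of 16 → value 12×184/16 = 138.0000, running total 293.00
Total 293.00.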